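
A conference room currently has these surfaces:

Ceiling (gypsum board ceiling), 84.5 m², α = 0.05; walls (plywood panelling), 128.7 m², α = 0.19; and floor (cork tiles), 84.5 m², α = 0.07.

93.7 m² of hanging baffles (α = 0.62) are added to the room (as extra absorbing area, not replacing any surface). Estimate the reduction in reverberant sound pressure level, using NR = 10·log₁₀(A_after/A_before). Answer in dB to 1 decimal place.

4.3 dB

Equivalent absorption area: A_before = 84.5*0.05 + 128.7*0.19 + 84.5*0.07 = 34.593 m².
Added absorption = 93.7 × 0.62 = 58.094 sabins.
New total A_after = 92.687 sabins.
Reduction = 10 log₁₀(A_after/A_before) = 10 log₁₀(2.6794) = 4.3 dB.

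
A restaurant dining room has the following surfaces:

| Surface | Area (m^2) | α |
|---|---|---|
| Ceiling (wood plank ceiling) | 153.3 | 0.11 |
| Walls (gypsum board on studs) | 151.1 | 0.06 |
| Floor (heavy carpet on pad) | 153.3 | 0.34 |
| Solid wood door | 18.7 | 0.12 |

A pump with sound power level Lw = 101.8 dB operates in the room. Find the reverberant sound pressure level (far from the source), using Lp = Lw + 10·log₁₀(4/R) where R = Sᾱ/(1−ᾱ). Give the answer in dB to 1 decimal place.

A = 80.295 sabins; S = 476.4 m^2.
ᾱ = 80.295/476.4 = 0.1685; R = Sᾱ/(1−ᾱ) = 80.295/(1−0.1685) = 96.566 m^2.
Lp = 101.8 + 10·log₁₀(4/96.566) = 101.8 + (-13.83) = 88.0 dB.

88.0 dB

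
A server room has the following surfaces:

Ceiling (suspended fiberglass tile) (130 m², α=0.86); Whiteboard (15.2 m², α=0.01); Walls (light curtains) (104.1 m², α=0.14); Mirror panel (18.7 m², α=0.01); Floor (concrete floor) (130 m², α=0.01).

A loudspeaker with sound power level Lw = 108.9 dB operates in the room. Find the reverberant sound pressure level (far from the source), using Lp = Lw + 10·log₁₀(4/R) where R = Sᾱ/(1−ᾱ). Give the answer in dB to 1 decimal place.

92.2 dB

Σ(Sᵢαᵢ) = 130·0.86 + 15.2·0.01 + 104.1·0.14 + 18.7·0.01 + 130·0.01 = 128.013; total area S = 398.0 m².
ᾱ = 0.3216, so room constant R = A/(1−ᾱ) = 188.698 m².
Lp = 108.9 + 10·log₁₀(4/188.698) = 108.9 + (-16.74) = 92.2 dB.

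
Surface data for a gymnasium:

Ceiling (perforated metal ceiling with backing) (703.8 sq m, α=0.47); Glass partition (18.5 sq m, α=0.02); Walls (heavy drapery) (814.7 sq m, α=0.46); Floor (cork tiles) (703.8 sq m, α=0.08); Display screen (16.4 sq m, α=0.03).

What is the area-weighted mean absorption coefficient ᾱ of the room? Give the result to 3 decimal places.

Total surface area S = 2257.2 sq m.
Weighted sum Σ Sα = 762.714.
ᾱ = A/S = 0.338.

0.338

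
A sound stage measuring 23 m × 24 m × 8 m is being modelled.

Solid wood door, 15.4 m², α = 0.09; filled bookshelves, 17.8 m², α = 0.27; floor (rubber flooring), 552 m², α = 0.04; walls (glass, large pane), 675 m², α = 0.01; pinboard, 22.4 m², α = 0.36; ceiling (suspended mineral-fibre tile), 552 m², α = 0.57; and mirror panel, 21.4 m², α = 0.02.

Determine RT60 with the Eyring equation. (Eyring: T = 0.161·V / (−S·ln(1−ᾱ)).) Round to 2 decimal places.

Total surface area S = 15.4 + 17.8 + 552 + 675 + 22.4 + 552 + 21.4 = 1856.0 m².
Σ(Sᵢαᵢ) = 15.4×0.09 + 17.8×0.27 + 552×0.04 + 675×0.01 + 22.4×0.36 + 552×0.57 + 21.4×0.02 = 358.154.
ᾱ = 358.154 / 1856.0 = 0.1930.
Eyring denominator: −S ln(1−ᾱ) = 397.985.
V = 23 × 24 × 8 = 4416 m³.
RT60 = 0.161 × 4416 / 397.985 = 1.79 s.

1.79 s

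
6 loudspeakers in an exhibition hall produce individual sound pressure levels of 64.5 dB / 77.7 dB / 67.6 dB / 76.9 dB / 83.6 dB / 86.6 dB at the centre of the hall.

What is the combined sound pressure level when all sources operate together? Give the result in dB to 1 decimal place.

89.0 dB

Sum in the linear (power) domain: Σ 10^(Lᵢ/10) = 10^(64.5/10) + 10^(77.7/10) + 10^(67.6/10) + 10^(76.9/10) + 10^(83.6/10) + 10^(86.6/10) = 8.026e+08.
L_total = 10·log₁₀(8.026e+08) = 89.0 dB.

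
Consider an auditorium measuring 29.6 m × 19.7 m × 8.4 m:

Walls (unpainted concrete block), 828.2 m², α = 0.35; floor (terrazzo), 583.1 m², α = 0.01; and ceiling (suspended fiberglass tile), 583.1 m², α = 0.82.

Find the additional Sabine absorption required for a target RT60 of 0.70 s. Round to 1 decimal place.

352.7 sabins

Summing Sᵢαᵢ: 289.870 + 5.831 + 478.142 → A₁ = 773.843 sabins.
Target A₂ = 0.161·4898.208/0.70 = 1126.588 sabins (V = 4898.208 m³).
Shortfall: 1126.588 − 773.843 = 352.7 sabins.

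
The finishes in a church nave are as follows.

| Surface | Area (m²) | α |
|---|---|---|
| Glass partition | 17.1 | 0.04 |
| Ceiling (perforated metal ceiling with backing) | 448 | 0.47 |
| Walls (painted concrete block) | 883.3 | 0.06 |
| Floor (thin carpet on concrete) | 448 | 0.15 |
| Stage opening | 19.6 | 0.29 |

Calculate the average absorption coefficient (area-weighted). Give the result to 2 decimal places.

0.19

Total surface area S = 1816.0 m².
Weighted sum Σ Sα = 337.126.
ᾱ = 337.126 / 1816.0 = 0.19.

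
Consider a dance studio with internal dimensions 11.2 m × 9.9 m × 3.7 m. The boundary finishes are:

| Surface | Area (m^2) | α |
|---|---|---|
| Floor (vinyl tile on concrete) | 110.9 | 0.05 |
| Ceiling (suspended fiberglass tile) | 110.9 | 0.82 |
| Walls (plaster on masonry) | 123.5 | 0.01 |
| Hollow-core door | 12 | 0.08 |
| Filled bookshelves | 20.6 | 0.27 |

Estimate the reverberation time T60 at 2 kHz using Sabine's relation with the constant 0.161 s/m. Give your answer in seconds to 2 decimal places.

0.63 sec

Equivalent absorption area: A = 110.9·0.05 + 110.9·0.82 + 123.5·0.01 + 12·0.08 + 20.6·0.27 = 104.240 m^2.
Room volume: 410.256 m³.
T = 0.161 V/A = 0.161·410.256/104.240 = 0.63 s.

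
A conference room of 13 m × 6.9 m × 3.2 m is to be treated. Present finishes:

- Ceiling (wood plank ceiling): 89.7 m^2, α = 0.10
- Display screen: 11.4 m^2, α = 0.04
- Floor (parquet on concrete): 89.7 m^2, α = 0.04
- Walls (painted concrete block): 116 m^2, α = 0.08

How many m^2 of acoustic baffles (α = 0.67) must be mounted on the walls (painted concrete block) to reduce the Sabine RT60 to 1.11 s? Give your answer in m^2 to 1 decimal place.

32.8

Summing Sᵢαᵢ: 8.970 + 0.456 + 3.588 + 9.280 → A₁ = 22.294 sabins.
V = 287.04 m³. Target absorption A₂ = 0.161 × 287.04 / 1.11 = 41.634 sabins.
ΔA needed = 41.634 − 22.294 = 19.340 sabins.
Net gain per m^2: Δα = 0.67 − 0.08 = 0.59.
Panel area = 19.340 / 0.59 = 32.8 m^2.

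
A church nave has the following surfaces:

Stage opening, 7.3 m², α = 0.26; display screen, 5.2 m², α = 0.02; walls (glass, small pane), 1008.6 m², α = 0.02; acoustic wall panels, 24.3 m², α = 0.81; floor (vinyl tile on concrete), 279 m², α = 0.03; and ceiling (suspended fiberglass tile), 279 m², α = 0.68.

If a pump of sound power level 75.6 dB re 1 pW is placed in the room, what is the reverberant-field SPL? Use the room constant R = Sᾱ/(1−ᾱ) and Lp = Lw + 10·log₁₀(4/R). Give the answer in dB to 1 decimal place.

A = 239.947 sabins; S = 1603.4 m².
ᾱ = 0.1496, so room constant R = A/(1−ᾱ) = 282.158 m².
Lp = Lw + 10 log₁₀(4/R) = 75.6 -18.48 = 57.1 dB.

57.1 dB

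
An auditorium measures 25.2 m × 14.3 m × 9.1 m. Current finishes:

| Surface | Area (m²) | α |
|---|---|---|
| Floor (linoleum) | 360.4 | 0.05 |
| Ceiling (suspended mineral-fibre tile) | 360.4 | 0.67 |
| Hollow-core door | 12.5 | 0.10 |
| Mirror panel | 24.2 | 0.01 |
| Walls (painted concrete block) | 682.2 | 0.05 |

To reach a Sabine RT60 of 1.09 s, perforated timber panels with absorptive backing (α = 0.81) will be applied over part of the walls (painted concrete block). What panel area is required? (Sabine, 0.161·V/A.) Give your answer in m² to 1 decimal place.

A₁ = Σ Sᵢαᵢ = 360.4·0.05 + 360.4·0.67 + 12.5·0.10 + 24.2·0.01 + 682.2·0.05 = 295.090 sabins.
V = 3279.276 m³. Target absorption A₂ = 0.161 × 3279.276 / 1.09 = 484.370 sabins.
Absorption to add: 484.370 − 295.090 = 189.280 sabins.
Each m² of panel replacing the walls (painted concrete block) adds (0.81 − 0.05) = 0.76 sabins.
Panel area = 189.280 / 0.76 = 249.1 m².

249.1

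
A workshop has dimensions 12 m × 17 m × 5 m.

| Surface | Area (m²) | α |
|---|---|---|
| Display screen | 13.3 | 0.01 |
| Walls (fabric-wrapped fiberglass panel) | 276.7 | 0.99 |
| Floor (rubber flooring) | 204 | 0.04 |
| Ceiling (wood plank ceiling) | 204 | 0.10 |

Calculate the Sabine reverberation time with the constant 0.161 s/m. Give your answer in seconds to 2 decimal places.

0.54 seconds

Total absorption A = 13.3×0.01 + 276.7×0.99 + 204×0.04 + 204×0.10
  = 0.133 + 273.933 + 8.160 + 20.400 = 302.626 m² sabins.
Room volume: 1020 m³.
T = 0.161 V/A = 0.161·1020/302.626 = 0.54 s.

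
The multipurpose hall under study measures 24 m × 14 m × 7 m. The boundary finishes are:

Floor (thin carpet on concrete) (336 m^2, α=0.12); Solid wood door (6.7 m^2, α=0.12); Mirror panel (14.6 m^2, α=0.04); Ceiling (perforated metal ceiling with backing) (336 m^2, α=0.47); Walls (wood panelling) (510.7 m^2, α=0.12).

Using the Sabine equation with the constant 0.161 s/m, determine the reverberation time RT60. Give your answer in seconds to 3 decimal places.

Total absorption A = 336·0.12 + 6.7·0.12 + 14.6·0.04 + 336·0.47 + 510.7·0.12
  = 40.320 + 0.804 + 0.584 + 157.920 + 61.284 = 260.912 m^2 sabins.
Room volume: 2352 m³.
T = 0.161 V/A = 0.161·2352/260.912 = 1.451 s.

1.451 s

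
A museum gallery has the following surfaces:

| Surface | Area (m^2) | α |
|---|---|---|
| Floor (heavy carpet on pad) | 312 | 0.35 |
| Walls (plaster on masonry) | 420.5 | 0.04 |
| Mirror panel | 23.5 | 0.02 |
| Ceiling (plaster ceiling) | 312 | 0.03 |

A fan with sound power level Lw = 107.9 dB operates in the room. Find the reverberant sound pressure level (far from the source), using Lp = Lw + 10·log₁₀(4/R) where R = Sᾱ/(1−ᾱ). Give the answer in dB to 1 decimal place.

A = 135.850 sabins; S = 1068.0 m^2.
ᾱ = 135.850/1068.0 = 0.1272; R = Sᾱ/(1−ᾱ) = 135.850/(1−0.1272) = 155.648 m^2.
Lp = 107.9 + 10·log₁₀(4/155.648) = 107.9 + (-15.90) = 92.0 dB.

92.0 dB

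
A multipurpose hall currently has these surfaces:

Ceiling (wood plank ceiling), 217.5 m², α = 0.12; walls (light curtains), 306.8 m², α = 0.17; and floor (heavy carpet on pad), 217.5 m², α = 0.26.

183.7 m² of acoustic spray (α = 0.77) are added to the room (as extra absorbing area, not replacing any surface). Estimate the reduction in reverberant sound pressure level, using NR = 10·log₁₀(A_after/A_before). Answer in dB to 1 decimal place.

3.1 dB

A_before = Σ Sᵢαᵢ = 217.5×0.12 + 306.8×0.17 + 217.5×0.26 = 134.806 sabins.
Added absorption = 183.7 × 0.77 = 141.449 sabins.
New total A_after = 276.255 sabins.
Reduction = 10 log₁₀(A_after/A_before) = 10 log₁₀(2.0493) = 3.1 dB.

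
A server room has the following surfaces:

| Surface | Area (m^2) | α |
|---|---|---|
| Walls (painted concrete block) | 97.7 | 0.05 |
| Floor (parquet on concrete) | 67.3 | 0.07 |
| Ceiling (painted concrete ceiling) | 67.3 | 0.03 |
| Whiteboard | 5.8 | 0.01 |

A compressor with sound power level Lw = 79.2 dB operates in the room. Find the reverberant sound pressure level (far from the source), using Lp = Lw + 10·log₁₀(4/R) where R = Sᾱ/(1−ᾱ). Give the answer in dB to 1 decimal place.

74.3 dB

Σ(Sᵢαᵢ) = 97.7×0.05 + 67.3×0.07 + 67.3×0.03 + 5.8×0.01 = 11.673; total area S = 238.1 m^2.
ᾱ = 11.673/238.1 = 0.0490; R = Sᾱ/(1−ᾱ) = 11.673/(1−0.0490) = 12.274 m^2.
Lp = Lw + 10 log₁₀(4/R) = 79.2 -4.87 = 74.3 dB.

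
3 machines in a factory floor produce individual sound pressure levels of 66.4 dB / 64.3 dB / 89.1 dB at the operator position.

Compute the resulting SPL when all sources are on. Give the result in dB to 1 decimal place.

89.1 dB

Converting to relative power and adding: 10^(66.4/10) + 10^(64.3/10) + 10^(89.1/10) = 8.199e+08.
Back to dB: 10·log₁₀ Σ = 89.1 dB.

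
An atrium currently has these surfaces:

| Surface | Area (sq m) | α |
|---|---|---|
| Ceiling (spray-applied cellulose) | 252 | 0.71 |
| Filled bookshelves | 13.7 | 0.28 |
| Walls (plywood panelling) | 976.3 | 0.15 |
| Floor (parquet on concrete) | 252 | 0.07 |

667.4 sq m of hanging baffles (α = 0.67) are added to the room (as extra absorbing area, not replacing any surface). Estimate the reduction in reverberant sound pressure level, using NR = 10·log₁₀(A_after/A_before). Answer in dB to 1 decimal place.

3.6 dB

A_before = Σ Sᵢαᵢ = 252·0.71 + 13.7·0.28 + 976.3·0.15 + 252·0.07 = 346.841 sabins.
Added absorption = 667.4 × 0.67 = 447.158 sabins.
New total A_after = 793.999 sabins.
NR = 10·log₁₀(793.999/346.841) = 3.6 dB.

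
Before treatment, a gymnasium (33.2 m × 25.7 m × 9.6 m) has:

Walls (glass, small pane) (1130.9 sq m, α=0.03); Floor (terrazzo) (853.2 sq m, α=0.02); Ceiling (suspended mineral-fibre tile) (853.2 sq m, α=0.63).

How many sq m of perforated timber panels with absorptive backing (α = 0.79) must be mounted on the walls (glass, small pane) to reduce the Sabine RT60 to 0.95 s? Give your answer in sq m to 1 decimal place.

Total absorption A₁ = 1130.9*0.03 + 853.2*0.02 + 853.2*0.63
  = 33.927 + 17.064 + 537.516 = 588.507 sq m sabins.
V = 8191.104 m³. Target absorption A₂ = 0.161 × 8191.104 / 0.95 = 1388.177 sabins.
ΔA needed = 1388.177 − 588.507 = 799.670 sabins.
Net gain per sq m: Δα = 0.79 − 0.03 = 0.76.
Area = ΔA/Δα = 799.670/0.76 = 1052.2 sq m.

1052.2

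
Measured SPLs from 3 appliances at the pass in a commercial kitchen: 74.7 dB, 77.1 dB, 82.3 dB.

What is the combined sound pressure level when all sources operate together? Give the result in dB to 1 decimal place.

84.0 dB

Converting to relative power and adding: 10^(74.7/10) + 10^(77.1/10) + 10^(82.3/10) = 2.506e+08.
L_total = 10·log₁₀(2.506e+08) = 84.0 dB.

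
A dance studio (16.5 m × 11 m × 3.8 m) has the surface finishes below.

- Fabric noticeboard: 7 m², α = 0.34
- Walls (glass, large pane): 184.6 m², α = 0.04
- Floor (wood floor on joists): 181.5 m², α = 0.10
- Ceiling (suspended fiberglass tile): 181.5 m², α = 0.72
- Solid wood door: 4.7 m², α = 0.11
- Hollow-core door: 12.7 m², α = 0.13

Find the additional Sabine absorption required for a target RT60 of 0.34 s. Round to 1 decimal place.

Total absorption A₁ = 7·0.34 + 184.6·0.04 + 181.5·0.10 + 181.5·0.72 + 4.7·0.11 + 12.7·0.13
  = 2.380 + 7.384 + 18.150 + 130.680 + 0.517 + 1.651 = 160.762 m² sabins.
Target A₂ = 0.161·689.7/0.34 = 326.593 sabins (V = 689.7 m³).
Shortfall: 326.593 − 160.762 = 165.8 sabins.

165.8 sabins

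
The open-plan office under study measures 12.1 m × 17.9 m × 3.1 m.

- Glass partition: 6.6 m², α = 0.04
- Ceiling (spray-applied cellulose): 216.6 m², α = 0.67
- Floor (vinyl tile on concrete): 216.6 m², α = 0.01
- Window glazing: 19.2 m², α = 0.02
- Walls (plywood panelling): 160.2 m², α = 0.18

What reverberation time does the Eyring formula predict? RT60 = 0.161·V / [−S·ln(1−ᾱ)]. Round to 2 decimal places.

S = Σ Sᵢ = 619.2 m².
Absorption A = 6.6×0.04 + 216.6×0.67 + 216.6×0.01 + 19.2×0.02 + 160.2×0.18 = 176.772 sabins.
ᾱ = 176.772 / 619.2 = 0.2855.
Eyring denominator: −S ln(1−ᾱ) = 208.158.
V = 12.1 × 17.9 × 3.1 = 671.429 m³.
RT60 = 0.161 × 671.429 / 208.158 = 0.52 s.

0.52 sec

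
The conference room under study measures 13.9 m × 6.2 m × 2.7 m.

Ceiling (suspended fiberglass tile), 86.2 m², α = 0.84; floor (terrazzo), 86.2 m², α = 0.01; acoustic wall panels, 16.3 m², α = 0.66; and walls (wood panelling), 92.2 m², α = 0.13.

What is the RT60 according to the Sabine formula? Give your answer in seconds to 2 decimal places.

0.39 sec

Equivalent absorption area: A = 86.2×0.84 + 86.2×0.01 + 16.3×0.66 + 92.2×0.13 = 96.014 m².
Volume V = 13.9 × 6.2 × 2.7 = 232.686 m³.
RT60 = 0.161 · V / A = 0.161 × 232.686 / 96.014 = 0.39 s.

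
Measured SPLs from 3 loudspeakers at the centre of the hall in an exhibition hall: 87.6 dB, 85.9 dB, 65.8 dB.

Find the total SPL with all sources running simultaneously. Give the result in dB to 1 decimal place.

Σ 10^(Lᵢ/10) = 9.683e+08.
Back to dB: 10·log₁₀ Σ = 89.9 dB.

89.9 dB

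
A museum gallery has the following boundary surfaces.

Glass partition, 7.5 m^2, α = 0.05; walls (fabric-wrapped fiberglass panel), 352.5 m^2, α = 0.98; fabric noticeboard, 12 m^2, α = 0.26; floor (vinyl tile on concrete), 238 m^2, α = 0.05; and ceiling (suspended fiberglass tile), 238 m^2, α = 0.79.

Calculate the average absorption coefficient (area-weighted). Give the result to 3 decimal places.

S = Σ Sᵢ = 7.5 + 352.5 + 12 + 238 + 238 = 848.0 m^2.
Σ(Sᵢαᵢ) = 7.5×0.05 + 352.5×0.98 + 12×0.26 + 238×0.05 + 238×0.79 = 548.865.
ᾱ = 548.865 / 848.0 = 0.647.

0.647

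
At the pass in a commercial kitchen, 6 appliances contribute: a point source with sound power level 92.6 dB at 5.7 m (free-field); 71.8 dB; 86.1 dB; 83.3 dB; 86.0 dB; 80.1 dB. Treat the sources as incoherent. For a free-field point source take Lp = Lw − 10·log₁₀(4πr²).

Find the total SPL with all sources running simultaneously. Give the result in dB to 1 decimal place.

90.6 dB

Source at 5.7 m: Lp = 92.6 − 10·log₁₀(4π·5.7²) = 92.6 − 10·log₁₀(408.281) = 66.5 dB.
Σ 10^(Lᵢ/10) = 1.141e+09.
L_total = 10·log₁₀(1.141e+09) = 90.6 dB.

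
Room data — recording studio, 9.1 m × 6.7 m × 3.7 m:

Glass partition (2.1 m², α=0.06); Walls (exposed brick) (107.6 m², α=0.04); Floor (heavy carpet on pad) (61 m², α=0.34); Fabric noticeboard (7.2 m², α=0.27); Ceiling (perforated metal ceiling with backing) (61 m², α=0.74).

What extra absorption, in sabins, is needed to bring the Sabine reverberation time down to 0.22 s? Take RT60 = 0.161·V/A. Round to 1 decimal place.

Equivalent absorption area: A₁ = 2.1×0.06 + 107.6×0.04 + 61×0.34 + 7.2×0.27 + 61×0.74 = 72.254 m².
For T = 0.22 s, need A₂ = 0.161·V/T = 0.161·225.589/0.22 = 165.090 sabins.
Additional absorption ΔA = 165.090 − 72.254 = 92.8 sabins.

92.8 sabins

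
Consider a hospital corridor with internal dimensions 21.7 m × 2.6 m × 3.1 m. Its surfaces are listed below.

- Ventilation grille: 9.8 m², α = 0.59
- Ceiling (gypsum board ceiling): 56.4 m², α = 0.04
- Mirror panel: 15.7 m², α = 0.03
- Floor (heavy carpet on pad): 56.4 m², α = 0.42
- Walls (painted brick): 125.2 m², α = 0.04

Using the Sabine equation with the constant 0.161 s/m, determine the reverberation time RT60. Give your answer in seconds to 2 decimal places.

0.76 seconds

Summing Sᵢαᵢ: 5.782 + 2.256 + 0.471 + 23.688 + 5.008 → A = 37.205 sabins.
Volume V = 21.7 × 2.6 × 3.1 = 174.902 m³.
T = 0.161 V/A = 0.161·174.902/37.205 = 0.76 s.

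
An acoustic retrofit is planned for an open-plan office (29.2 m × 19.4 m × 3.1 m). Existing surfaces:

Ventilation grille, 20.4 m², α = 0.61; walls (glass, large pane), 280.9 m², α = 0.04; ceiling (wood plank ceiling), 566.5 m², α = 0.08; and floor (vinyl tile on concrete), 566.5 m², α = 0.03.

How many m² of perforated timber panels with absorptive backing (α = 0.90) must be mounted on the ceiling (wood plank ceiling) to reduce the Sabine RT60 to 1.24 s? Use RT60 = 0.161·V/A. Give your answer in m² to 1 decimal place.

Total absorption A₁ = 20.4×0.61 + 280.9×0.04 + 566.5×0.08 + 566.5×0.03
  = 12.444 + 11.236 + 45.320 + 16.995 = 85.995 m² sabins.
V = 1756.088 m³. Target absorption A₂ = 0.161 × 1756.088 / 1.24 = 228.008 sabins.
ΔA needed = 228.008 − 85.995 = 142.013 sabins.
Each m² of panel replacing the ceiling (wood plank ceiling) adds (0.90 − 0.08) = 0.82 sabins.
Area = ΔA/Δα = 142.013/0.82 = 173.2 m².

173.2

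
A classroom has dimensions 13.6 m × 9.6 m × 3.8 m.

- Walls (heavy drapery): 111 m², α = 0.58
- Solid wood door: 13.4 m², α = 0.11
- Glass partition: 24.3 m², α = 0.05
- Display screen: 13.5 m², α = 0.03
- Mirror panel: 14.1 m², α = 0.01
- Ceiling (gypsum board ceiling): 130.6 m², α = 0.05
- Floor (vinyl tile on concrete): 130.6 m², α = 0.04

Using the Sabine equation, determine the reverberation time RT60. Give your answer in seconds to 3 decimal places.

1.006 seconds

Summing Sᵢαᵢ: 64.380 + 1.474 + 1.215 + 0.405 + 0.141 + 6.530 + 5.224 → A = 79.369 sabins.
Volume V = 13.6 × 9.6 × 3.8 = 496.128 m³.
RT60 = 0.161 · V / A = 0.161 × 496.128 / 79.369 = 1.006 s.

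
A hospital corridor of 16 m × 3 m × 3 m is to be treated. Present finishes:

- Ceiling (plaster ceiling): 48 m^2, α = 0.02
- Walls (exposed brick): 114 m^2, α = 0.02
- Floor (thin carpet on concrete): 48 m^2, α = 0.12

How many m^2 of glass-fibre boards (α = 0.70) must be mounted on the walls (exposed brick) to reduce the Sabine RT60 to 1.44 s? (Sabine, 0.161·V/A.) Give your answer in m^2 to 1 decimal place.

10.4

A₁ = Σ Sᵢαᵢ = 48*0.02 + 114*0.02 + 48*0.12 = 9.000 sabins.
V = 144 m³. Target absorption A₂ = 0.161 × 144 / 1.44 = 16.100 sabins.
ΔA needed = 16.100 − 9.000 = 7.100 sabins.
Net gain per m^2: Δα = 0.70 − 0.02 = 0.68.
Panel area = 7.100 / 0.68 = 10.4 m^2.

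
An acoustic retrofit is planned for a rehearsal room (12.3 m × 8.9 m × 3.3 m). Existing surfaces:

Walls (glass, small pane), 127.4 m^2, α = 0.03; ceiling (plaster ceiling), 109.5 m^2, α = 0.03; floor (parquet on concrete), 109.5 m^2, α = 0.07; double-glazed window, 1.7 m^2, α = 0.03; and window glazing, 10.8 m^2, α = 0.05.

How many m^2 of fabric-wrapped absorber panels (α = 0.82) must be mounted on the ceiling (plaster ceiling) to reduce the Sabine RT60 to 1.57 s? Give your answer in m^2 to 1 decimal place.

Total absorption A₁ = 127.4×0.03 + 109.5×0.03 + 109.5×0.07 + 1.7×0.03 + 10.8×0.05
  = 3.822 + 3.285 + 7.665 + 0.051 + 0.540 = 15.363 m^2 sabins.
Required A₂ = 0.161·361.251/1.57 = 37.045 sabins.
ΔA needed = 37.045 − 15.363 = 21.682 sabins.
Each m^2 of panel replacing the ceiling (plaster ceiling) adds (0.82 − 0.03) = 0.79 sabins.
Panel area = 21.682 / 0.79 = 27.4 m^2.

27.4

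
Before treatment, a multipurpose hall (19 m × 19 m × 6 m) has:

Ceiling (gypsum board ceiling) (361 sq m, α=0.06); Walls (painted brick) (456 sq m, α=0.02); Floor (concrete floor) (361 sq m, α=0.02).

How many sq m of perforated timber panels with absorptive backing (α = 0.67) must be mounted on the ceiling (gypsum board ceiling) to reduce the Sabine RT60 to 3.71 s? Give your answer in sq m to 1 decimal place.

91.8

Total absorption A₁ = 361*0.06 + 456*0.02 + 361*0.02
  = 21.660 + 9.120 + 7.220 = 38.000 sq m sabins.
V = 2166 m³. Target absorption A₂ = 0.161 × 2166 / 3.71 = 93.996 sabins.
Absorption to add: 93.996 − 38.000 = 55.996 sabins.
Net gain per sq m: Δα = 0.67 − 0.06 = 0.61.
Area = ΔA/Δα = 55.996/0.61 = 91.8 sq m.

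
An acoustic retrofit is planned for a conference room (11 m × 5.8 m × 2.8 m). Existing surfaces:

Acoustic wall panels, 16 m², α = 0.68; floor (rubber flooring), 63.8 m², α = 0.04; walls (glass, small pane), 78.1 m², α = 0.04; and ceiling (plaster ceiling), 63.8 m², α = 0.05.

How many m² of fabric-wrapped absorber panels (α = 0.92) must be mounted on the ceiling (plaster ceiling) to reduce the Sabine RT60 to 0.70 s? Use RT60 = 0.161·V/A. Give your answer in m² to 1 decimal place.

Equivalent absorption area: A₁ = 16·0.68 + 63.8·0.04 + 78.1·0.04 + 63.8·0.05 = 19.746 m².
V = 178.64 m³. Target absorption A₂ = 0.161 × 178.64 / 0.70 = 41.087 sabins.
Absorption to add: 41.087 − 19.746 = 21.341 sabins.
Net gain per m²: Δα = 0.92 − 0.05 = 0.87.
Area = ΔA/Δα = 21.341/0.87 = 24.5 m².

24.5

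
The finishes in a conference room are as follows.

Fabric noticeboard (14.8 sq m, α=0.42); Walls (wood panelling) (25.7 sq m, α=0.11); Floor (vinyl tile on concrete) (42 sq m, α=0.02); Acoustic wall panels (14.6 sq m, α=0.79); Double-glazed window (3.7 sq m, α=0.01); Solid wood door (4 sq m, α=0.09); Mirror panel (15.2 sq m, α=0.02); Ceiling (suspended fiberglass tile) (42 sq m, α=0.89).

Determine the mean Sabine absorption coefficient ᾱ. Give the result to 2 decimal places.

S = Σ Sᵢ = 14.8 + 25.7 + 42 + 14.6 + 3.7 + 4 + 15.2 + 42 = 162.0 sq m.
A = 14.8*0.42 + 25.7*0.11 + 42*0.02 + 14.6*0.79 + 3.7*0.01 + 4*0.09 + 15.2*0.02 + 42*0.89 = 59.498 sabins.
ᾱ = 59.498 / 162.0 = 0.37.

0.37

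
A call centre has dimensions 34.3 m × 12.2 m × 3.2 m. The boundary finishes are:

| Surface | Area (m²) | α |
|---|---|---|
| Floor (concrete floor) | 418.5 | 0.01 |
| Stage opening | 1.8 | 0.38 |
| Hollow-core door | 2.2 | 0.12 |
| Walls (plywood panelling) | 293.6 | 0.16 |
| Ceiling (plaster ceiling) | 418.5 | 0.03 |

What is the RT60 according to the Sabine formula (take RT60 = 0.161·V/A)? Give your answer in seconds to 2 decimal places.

3.33 sec

Summing Sᵢαᵢ: 4.185 + 0.684 + 0.264 + 46.976 + 12.555 → A = 64.664 sabins.
V = 34.3·12.2·3.2 = 1339.072 m³.
RT60 = 0.161 · V / A = 0.161 × 1339.072 / 64.664 = 3.33 s.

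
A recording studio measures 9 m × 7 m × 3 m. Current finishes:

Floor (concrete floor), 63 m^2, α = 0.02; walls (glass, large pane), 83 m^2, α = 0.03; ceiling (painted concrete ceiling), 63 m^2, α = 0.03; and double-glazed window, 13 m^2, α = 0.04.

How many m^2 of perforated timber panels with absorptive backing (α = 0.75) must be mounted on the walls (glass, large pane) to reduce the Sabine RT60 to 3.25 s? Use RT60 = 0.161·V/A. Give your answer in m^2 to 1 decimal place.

4.4

Total absorption A₁ = 63×0.02 + 83×0.03 + 63×0.03 + 13×0.04
  = 1.260 + 2.490 + 1.890 + 0.520 = 6.160 m^2 sabins.
Required A₂ = 0.161·189/3.25 = 9.363 sabins.
Absorption to add: 9.363 − 6.160 = 3.203 sabins.
Each m^2 of panel replacing the walls (glass, large pane) adds (0.75 − 0.03) = 0.72 sabins.
Panel area = 3.203 / 0.72 = 4.4 m^2.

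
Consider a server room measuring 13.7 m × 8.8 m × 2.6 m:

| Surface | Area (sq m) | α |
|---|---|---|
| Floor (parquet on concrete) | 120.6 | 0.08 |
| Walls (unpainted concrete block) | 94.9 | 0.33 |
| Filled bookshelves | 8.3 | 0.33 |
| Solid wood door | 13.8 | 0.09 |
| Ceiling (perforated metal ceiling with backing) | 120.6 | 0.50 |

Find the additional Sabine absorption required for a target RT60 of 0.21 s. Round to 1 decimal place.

135.1 sabins

Total absorption A₁ = 120.6·0.08 + 94.9·0.33 + 8.3·0.33 + 13.8·0.09 + 120.6·0.50
  = 9.648 + 31.317 + 2.739 + 1.242 + 60.300 = 105.246 sq m sabins.
For T = 0.21 s, need A₂ = 0.161·V/T = 0.161·313.456/0.21 = 240.316 sabins.
Additional absorption ΔA = 240.316 − 105.246 = 135.1 sabins.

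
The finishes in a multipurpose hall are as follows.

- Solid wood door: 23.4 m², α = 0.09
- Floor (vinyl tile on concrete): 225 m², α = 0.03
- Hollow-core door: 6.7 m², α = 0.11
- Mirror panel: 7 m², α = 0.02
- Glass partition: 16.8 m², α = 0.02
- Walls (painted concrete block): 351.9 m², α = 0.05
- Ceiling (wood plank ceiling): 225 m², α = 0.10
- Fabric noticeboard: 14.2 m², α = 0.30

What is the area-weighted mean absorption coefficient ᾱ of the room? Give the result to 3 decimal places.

Total surface area S = 870.0 m².
A = 23.4*0.09 + 225*0.03 + 6.7*0.11 + 7*0.02 + 16.8*0.02 + 351.9*0.05 + 225*0.10 + 14.2*0.30 = 54.424 sabins.
ᾱ = 54.424 / 870.0 = 0.063.

0.063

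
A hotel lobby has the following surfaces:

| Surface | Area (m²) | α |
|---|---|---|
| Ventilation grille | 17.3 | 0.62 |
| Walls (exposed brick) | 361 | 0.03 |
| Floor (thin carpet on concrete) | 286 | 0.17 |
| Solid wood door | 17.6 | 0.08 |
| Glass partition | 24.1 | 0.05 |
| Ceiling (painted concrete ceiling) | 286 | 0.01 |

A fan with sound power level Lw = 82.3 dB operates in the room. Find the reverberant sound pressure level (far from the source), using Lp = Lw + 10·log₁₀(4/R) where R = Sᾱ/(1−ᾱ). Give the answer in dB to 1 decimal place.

A = 75.649 sabins; S = 992.0 m².
ᾱ = 75.649/992.0 = 0.0763; R = Sᾱ/(1−ᾱ) = 75.649/(1−0.0763) = 81.898 m².
Lp = 82.3 + 10·log₁₀(4/81.898) = 82.3 + (-13.11) = 69.2 dB.

69.2 dB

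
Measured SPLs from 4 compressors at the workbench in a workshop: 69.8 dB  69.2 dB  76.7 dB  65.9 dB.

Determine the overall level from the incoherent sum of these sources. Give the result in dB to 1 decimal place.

78.4 dB

Sum in the linear (power) domain: Σ 10^(Lᵢ/10) = 10^(69.8/10) + 10^(69.2/10) + 10^(76.7/10) + 10^(65.9/10) = 6.853e+07.
Back to dB: 10·log₁₀ Σ = 78.4 dB.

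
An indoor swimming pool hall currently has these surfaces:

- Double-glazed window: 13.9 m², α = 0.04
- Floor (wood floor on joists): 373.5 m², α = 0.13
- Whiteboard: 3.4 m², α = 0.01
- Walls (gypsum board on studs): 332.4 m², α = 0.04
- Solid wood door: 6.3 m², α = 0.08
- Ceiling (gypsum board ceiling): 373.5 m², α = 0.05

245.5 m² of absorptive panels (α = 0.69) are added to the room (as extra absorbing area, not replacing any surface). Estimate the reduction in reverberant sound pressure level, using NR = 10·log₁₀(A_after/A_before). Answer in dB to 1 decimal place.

4.9 dB

A_before = Σ Sᵢαᵢ = 13.9*0.04 + 373.5*0.13 + 3.4*0.01 + 332.4*0.04 + 6.3*0.08 + 373.5*0.05 = 81.620 sabins.
Treatment contributes 245.5·0.69 = 169.395 sabins.
New total A_after = 251.015 sabins.
Reduction = 10 log₁₀(A_after/A_before) = 10 log₁₀(3.0754) = 4.9 dB.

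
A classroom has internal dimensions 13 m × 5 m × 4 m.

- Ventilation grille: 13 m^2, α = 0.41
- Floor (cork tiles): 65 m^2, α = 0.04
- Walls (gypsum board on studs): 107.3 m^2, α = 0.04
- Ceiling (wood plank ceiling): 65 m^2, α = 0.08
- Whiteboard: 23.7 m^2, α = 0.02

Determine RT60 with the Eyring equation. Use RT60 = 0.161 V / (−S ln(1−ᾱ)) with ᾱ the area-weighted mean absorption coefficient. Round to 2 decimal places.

2.26 s

Total surface area S = 13 + 65 + 107.3 + 65 + 23.7 = 274.0 m^2.
Σ(Sᵢαᵢ) = 13·0.41 + 65·0.04 + 107.3·0.04 + 65·0.08 + 23.7·0.02 = 17.896.
Mean coefficient ᾱ = A/S = 0.0653.
−S·ln(1−ᾱ) = −274.0 × ln(1 − 0.0653) = 18.503.
V = 13 × 5 × 4 = 260 m³.
T = 0.161·V/[−S·ln(1−ᾱ)] = 0.161·260/18.503 = 2.26 s.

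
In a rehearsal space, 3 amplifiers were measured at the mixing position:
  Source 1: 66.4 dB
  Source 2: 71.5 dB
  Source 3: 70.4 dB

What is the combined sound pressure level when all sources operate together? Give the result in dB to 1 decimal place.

74.7 dB

Sum in the linear (power) domain: Σ 10^(Lᵢ/10) = 10^(66.4/10) + 10^(71.5/10) + 10^(70.4/10) = 2.946e+07.
L_total = 10·log₁₀(2.946e+07) = 74.7 dB.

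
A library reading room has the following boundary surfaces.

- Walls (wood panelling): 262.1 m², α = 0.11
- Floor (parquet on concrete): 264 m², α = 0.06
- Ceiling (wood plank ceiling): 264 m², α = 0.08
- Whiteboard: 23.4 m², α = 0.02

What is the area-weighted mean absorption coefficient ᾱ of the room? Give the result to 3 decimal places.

S = Σ Sᵢ = 262.1 + 264 + 264 + 23.4 = 813.5 m².
Σ(Sᵢαᵢ) = 262.1*0.11 + 264*0.06 + 264*0.08 + 23.4*0.02 = 66.259.
ᾱ = 66.259 / 813.5 = 0.081.

0.081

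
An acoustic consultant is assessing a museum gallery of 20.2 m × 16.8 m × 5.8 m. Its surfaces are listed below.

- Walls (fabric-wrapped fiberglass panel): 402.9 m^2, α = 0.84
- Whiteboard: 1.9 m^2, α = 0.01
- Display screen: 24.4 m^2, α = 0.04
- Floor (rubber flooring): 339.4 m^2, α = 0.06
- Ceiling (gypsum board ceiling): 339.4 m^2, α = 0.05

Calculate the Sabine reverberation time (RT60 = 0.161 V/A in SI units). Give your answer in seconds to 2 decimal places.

Equivalent absorption area: A = 402.9·0.84 + 1.9·0.01 + 24.4·0.04 + 339.4·0.06 + 339.4·0.05 = 376.765 m^2.
Room volume: 1968.288 m³.
Sabine: RT60 = 0.161 × 1968.288 / 376.765 = 0.84 s.

0.84 s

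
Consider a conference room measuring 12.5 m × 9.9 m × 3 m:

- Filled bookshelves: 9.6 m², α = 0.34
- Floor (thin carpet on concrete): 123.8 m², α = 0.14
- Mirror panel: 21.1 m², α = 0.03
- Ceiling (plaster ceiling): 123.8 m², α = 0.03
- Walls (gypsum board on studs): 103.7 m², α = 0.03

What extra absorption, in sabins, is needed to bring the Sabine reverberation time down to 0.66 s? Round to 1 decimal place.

62.5 sabins

Summing Sᵢαᵢ: 3.264 + 17.332 + 0.633 + 3.714 + 3.111 → A₁ = 28.054 sabins.
Target A₂ = 0.161·371.25/0.66 = 90.562 sabins (V = 371.25 m³).
Shortfall: 90.562 − 28.054 = 62.5 sabins.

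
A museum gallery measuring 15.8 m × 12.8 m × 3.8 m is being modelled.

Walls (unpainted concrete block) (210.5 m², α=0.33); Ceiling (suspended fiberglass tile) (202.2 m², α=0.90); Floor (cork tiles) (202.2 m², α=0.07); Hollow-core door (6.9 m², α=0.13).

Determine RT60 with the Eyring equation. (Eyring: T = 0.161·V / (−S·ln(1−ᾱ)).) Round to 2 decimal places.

S = Σ Sᵢ = 621.8 m².
Σ(Sᵢαᵢ) = 210.5×0.33 + 202.2×0.90 + 202.2×0.07 + 6.9×0.13 = 266.496.
Mean coefficient ᾱ = A/S = 0.4286.
Eyring denominator: −S ln(1−ᾱ) = 348.000.
V = 15.8 × 12.8 × 3.8 = 768.512 m³.
RT60 = 0.161 × 768.512 / 348.000 = 0.36 s.

0.36 s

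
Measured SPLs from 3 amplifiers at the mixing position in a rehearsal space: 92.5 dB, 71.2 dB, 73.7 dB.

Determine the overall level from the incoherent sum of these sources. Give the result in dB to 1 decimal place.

Converting to relative power and adding: 10^(92.5/10) + 10^(71.2/10) + 10^(73.7/10) = 1.815e+09.
Back to dB: 10·log₁₀ Σ = 92.6 dB.

92.6 dB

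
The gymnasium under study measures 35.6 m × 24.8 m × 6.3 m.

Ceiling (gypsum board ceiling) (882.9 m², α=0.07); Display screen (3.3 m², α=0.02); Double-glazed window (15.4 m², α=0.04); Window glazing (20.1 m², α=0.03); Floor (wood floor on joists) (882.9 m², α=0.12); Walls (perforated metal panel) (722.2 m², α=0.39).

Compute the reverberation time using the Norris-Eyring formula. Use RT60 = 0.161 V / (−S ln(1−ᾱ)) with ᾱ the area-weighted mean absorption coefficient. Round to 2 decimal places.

S = Σ Sᵢ = 2526.8 m².
Σ(Sᵢαᵢ) = 882.9·0.07 + 3.3·0.02 + 15.4·0.04 + 20.1·0.03 + 882.9·0.12 + 722.2·0.39 = 450.694.
Mean coefficient ᾱ = A/S = 0.1784.
Eyring denominator: −S ln(1−ᾱ) = 496.520.
V = 35.6 × 24.8 × 6.3 = 5562.144 m³.
T = 0.161·V/[−S·ln(1−ᾱ)] = 0.161·5562.144/496.520 = 1.80 s.

1.80 s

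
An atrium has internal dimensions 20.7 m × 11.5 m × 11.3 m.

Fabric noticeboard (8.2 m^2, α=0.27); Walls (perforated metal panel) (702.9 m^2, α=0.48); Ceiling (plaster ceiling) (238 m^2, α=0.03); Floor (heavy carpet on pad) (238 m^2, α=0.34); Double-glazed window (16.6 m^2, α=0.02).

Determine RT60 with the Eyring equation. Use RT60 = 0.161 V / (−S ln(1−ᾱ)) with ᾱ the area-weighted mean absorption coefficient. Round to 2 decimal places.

0.82 sec

Total surface area S = 8.2 + 702.9 + 238 + 238 + 16.6 = 1203.7 m^2.
Σ(Sᵢαᵢ) = 8.2×0.27 + 702.9×0.48 + 238×0.03 + 238×0.34 + 16.6×0.02 = 427.998.
ᾱ = 427.998 / 1203.7 = 0.3556.
Eyring denominator: −S ln(1−ᾱ) = 528.949.
V = 20.7 × 11.5 × 11.3 = 2689.965 m³.
T = 0.161·V/[−S·ln(1−ᾱ)] = 0.161·2689.965/528.949 = 0.82 s.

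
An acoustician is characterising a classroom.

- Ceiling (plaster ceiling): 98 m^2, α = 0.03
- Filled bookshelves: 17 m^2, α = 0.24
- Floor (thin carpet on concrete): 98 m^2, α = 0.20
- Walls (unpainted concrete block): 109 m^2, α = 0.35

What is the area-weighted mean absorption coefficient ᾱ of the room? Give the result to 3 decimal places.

0.201

S = Σ Sᵢ = 98 + 17 + 98 + 109 = 322.0 m^2.
A = 98×0.03 + 17×0.24 + 98×0.20 + 109×0.35 = 64.770 sabins.
ᾱ = 64.770 / 322.0 = 0.201.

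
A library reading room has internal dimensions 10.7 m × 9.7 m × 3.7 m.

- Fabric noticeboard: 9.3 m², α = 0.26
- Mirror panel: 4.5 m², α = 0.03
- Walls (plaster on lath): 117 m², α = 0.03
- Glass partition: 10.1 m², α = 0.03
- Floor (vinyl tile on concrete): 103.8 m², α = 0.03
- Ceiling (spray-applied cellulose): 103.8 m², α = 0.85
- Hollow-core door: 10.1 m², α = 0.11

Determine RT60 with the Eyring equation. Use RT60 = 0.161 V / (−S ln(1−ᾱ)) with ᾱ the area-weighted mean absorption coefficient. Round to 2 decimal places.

S = Σ Sᵢ = 358.6 m².
Absorption A = 9.3×0.26 + 4.5×0.03 + 117×0.03 + 10.1×0.03 + 103.8×0.03 + 103.8×0.85 + 10.1×0.11 = 98.821 sabins.
Mean coefficient ᾱ = A/S = 0.2756.
Eyring denominator: −S ln(1−ᾱ) = 115.617.
V = 10.7 × 9.7 × 3.7 = 384.023 m³.
RT60 = 0.161 × 384.023 / 115.617 = 0.53 s.

0.53 sec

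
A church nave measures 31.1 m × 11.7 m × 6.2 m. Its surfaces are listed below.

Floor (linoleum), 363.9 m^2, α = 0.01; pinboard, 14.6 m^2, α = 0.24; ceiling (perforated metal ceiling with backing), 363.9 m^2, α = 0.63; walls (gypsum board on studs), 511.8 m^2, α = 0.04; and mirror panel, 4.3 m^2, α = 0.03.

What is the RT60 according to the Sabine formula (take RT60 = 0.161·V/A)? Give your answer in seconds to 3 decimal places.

1.413 seconds

A = Σ Sᵢαᵢ = 363.9×0.01 + 14.6×0.24 + 363.9×0.63 + 511.8×0.04 + 4.3×0.03 = 257.001 sabins.
Volume V = 31.1 × 11.7 × 6.2 = 2255.994 m³.
Sabine: RT60 = 0.161 × 2255.994 / 257.001 = 1.413 s.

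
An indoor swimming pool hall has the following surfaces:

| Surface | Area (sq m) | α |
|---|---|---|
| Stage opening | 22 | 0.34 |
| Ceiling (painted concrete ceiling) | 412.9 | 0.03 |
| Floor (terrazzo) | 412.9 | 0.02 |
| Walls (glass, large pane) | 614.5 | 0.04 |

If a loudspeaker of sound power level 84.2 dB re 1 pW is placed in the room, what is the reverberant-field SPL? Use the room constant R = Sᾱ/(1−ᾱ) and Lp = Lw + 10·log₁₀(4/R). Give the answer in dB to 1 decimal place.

72.8 dB

Σ(Sᵢαᵢ) = 22×0.34 + 412.9×0.03 + 412.9×0.02 + 614.5×0.04 = 52.705; total area S = 1462.3 sq m.
ᾱ = 52.705/1462.3 = 0.0360; R = Sᾱ/(1−ᾱ) = 52.705/(1−0.0360) = 54.673 sq m.
Lp = Lw + 10 log₁₀(4/R) = 84.2 -11.36 = 72.8 dB.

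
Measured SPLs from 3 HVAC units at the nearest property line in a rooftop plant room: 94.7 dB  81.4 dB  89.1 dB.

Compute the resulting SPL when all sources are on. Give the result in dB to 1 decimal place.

95.9 dB

Sum in the linear (power) domain: Σ 10^(Lᵢ/10) = 10^(94.7/10) + 10^(81.4/10) + 10^(89.1/10) = 3.902e+09.
L_total = 10·log₁₀(3.902e+09) = 95.9 dB.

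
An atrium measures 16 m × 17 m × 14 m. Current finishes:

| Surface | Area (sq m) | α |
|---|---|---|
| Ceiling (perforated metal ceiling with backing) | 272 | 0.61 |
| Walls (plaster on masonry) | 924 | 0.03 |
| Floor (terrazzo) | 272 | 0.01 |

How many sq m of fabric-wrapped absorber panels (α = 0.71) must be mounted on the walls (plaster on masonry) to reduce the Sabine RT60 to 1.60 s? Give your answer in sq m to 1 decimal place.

274.7

Summing Sᵢαᵢ: 165.920 + 27.720 + 2.720 → A₁ = 196.360 sabins.
Required A₂ = 0.161·3808/1.60 = 383.180 sabins.
ΔA needed = 383.180 − 196.360 = 186.820 sabins.
Each sq m of panel replacing the walls (plaster on masonry) adds (0.71 − 0.03) = 0.68 sabins.
Panel area = 186.820 / 0.68 = 274.7 sq m.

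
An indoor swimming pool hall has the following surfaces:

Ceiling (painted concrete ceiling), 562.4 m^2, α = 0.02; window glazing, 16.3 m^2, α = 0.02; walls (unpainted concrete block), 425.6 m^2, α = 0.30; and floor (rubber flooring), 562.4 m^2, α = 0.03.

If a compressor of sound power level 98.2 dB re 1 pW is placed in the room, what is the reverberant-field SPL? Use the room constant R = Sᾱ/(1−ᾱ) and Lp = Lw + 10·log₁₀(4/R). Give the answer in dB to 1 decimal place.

Σ(Sᵢαᵢ) = 562.4·0.02 + 16.3·0.02 + 425.6·0.30 + 562.4·0.03 = 156.126; total area S = 1566.7 m^2.
ᾱ = 0.0997, so room constant R = A/(1−ᾱ) = 173.416 m^2.
Lp = 98.2 + 10·log₁₀(4/173.416) = 98.2 + (-16.37) = 81.8 dB.

81.8 dB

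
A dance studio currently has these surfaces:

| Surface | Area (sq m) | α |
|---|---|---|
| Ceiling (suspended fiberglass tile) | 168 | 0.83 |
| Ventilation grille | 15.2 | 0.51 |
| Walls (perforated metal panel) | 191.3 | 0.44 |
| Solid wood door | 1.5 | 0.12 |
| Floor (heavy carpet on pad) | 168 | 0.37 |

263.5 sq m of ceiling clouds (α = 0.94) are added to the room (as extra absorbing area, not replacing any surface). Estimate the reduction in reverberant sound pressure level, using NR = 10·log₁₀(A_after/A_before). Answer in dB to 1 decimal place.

2.7 dB

Equivalent absorption area: A_before = 168·0.83 + 15.2·0.51 + 191.3·0.44 + 1.5·0.12 + 168·0.37 = 293.704 sq m.
Treatment contributes 263.5·0.94 = 247.690 sabins.
A_after = 293.704 + 247.690 = 541.394 sabins.
NR = 10·log₁₀(541.394/293.704) = 2.7 dB.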